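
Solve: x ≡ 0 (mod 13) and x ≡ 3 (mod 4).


M = 13*4 = 52
M1 = M/13 = 4, M2 = M/4 = 13
M1^(-1) mod 13 = 10, M2^(-1) mod 4 = 1
x = 0*4*10 + 3*13*1 = 39
39 mod 52 = 39
Check: 39 mod 13 = 0 ✓, 39 mod 4 = 3 ✓

x ≡ 39 (mod 52)


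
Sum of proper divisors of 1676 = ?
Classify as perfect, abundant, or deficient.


Proper divisors: 1, 2, 4, 419, 838
Sum = 1 + 2 + 4 + 419 + 838 = 1264
1264 < 1676 → deficient

s(1676) = 1264 (deficient)


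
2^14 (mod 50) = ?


2^1 mod 50 = 2
2^2 mod 50 = 4
2^3 mod 50 = 8
2^4 mod 50 = 16
2^5 mod 50 = 32
2^6 mod 50 = 14
2^7 mod 50 = 28
2^8 mod 50 = 6
2^9 mod 50 = 12
2^10 mod 50 = 24
2^11 mod 50 = 48
2^12 mod 50 = 46
2^13 mod 50 = 42
2^14 mod 50 = 34


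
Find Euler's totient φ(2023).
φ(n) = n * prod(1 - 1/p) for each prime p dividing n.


2023 = 7 × 17^2
Prime factors: 7, 17
φ(2023) = 2023 × (1-1/7) × (1-1/17)
= 2023 × 6/7 × 16/17 = 1632

φ(2023) = 1632


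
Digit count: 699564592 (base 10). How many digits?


699564592 has 9 digits in base 10
floor(log10(699564592)) + 1 = floor(8.8448) + 1 = 9

9 digits (base 10)


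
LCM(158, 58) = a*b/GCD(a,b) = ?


GCD(158, 58) = 2
LCM = 158*58/2 = 9164/2 = 4582

LCM = 4582


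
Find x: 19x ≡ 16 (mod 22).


GCD(19, 22) = 1, unique solution
a^(-1) mod 22 = 7
x = 7 * 16 mod 22 = 2

x ≡ 2 (mod 22)


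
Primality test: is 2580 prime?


2580 / 2 = 1290 (exact division)
2580 is NOT prime.

No, 2580 is not prime


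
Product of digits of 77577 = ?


7 × 7 × 5 × 7 × 7 = 12005


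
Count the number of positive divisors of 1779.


1779 = 3^1 × 593^1
d(1779) = (1+1) × (1+1) = 4

4 divisors


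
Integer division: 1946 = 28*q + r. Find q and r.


1946 = 28 * 69 + 14
Check: 1932 + 14 = 1946

q = 69, r = 14


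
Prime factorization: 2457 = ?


2457 / 3 = 819
819 / 3 = 273
273 / 3 = 91
91 / 7 = 13
13 / 13 = 1
2457 = 3^3 × 7 × 13


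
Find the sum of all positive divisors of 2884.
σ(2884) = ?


Divisors of 2884: 1, 2, 4, 7, 14, 28, 103, 206, 412, 721, 1442, 2884
Sum = 1 + 2 + 4 + 7 + 14 + 28 + 103 + 206 + 412 + 721 + 1442 + 2884 = 5824

σ(2884) = 5824


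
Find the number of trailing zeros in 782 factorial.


floor(782/5) = 156
floor(782/25) = 31
floor(782/125) = 6
floor(782/625) = 1
Total = 194

194 trailing zeros


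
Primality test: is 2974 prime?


2974 / 2 = 1487 (exact division)
2974 is NOT prime.

No, 2974 is not prime


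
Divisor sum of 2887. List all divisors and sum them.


Divisors of 2887: 1, 2887
Sum = 1 + 2887 = 2888

σ(2887) = 2888


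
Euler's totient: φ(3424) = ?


3424 = 2^5 × 107
Prime factors: 2, 107
φ(3424) = 3424 × (1-1/2) × (1-1/107)
= 3424 × 1/2 × 106/107 = 1696

φ(3424) = 1696


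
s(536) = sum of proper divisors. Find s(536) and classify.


Proper divisors: 1, 2, 4, 8, 67, 134, 268
Sum = 1 + 2 + 4 + 8 + 67 + 134 + 268 = 484
484 < 536 → deficient

s(536) = 484 (deficient)


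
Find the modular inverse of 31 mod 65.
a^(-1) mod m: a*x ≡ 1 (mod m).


Use the extended Euclidean algorithm on (65, 31); each row r = 65*s + 31*t:
r=65, s=1, t=0
r=31, s=0, t=1
q=2: r=3, s=1, t=-2   [65*(1) + 31*(-2) = 3]
q=10: r=1, s=-10, t=21   [65*(-10) + 31*(21) = 1]
q=3: r=0, s=31, t=-65   [65*(31) + 31*(-65) = 0]
GCD = 1 with t = 21, so 31*(21) ≡ 1 (mod 65)
Inverse = 21 mod 65 = 21
Check: 31 * 21 = 651 ≡ 1 (mod 65)

31^(-1) ≡ 21 (mod 65)


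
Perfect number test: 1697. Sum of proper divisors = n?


Proper divisors of 1697: 1
Sum = 1 = 1

No, 1697 is not perfect (1 ≠ 1697)


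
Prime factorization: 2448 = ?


2448 / 2 = 1224
1224 / 2 = 612
612 / 2 = 306
306 / 2 = 153
153 / 3 = 51
51 / 3 = 17
17 / 17 = 1
2448 = 2^4 × 3^2 × 17


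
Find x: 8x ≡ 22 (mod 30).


GCD(8, 30) = 2 divides 22
Divide: 4x ≡ 11 (mod 15)
x ≡ 14 (mod 15)


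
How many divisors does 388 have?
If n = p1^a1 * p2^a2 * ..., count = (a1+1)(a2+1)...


388 = 2^2 × 97^1
d(388) = (2+1) × (1+1) = 6

6 divisors


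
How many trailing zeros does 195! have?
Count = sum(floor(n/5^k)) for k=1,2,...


floor(195/5) = 39
floor(195/25) = 7
floor(195/125) = 1
Total = 47

47 trailing zeros


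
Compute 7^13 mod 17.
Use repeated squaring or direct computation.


7^1 mod 17 = 7
7^2 mod 17 = 15
7^3 mod 17 = 3
7^4 mod 17 = 4
7^5 mod 17 = 11
7^6 mod 17 = 9
7^7 mod 17 = 12
7^8 mod 17 = 16
7^9 mod 17 = 10
7^10 mod 17 = 2
7^11 mod 17 = 14
7^12 mod 17 = 13
7^13 mod 17 = 6


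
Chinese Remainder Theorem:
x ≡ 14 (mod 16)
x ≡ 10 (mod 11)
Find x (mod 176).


M = 16*11 = 176
M1 = M/16 = 11, M2 = M/11 = 16
M1^(-1) mod 16 = 3, M2^(-1) mod 11 = 9
x = 14*11*3 + 10*16*9 = 1902
1902 mod 176 = 142
Check: 142 mod 16 = 14 ✓, 142 mod 11 = 10 ✓

x ≡ 142 (mod 176)


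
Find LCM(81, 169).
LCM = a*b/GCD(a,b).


GCD(81, 169) = 1
LCM = 81*169/1 = 13689/1 = 13689

LCM = 13689


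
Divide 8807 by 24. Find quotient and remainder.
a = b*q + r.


8807 = 24 * 366 + 23
Check: 8784 + 23 = 8807

q = 366, r = 23


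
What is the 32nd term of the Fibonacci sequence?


Sequence: 1, 1, 2, 3, 5, 8, 13, 21, 34, 55, 89, 144, 233, 377, 610, 987, 1597, 2584, 4181, 6765, 10946, 17711, 28657, 46368, 75025, 121393, 196418, 317811, 514229, 832040, 1346269, 2178309
F(32) = 2178309


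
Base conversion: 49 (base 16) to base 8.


49 (base 16) = 73 (decimal)
73 (decimal) = 111 (base 8)


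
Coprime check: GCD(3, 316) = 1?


Euclidean algorithm:
316 = 105 * 3 + 1
3 = 3 * 1 + 0
GCD(3, 316) = 1

Yes, coprime (GCD = 1)


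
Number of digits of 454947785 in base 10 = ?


454947785 has 9 digits in base 10
floor(log10(454947785)) + 1 = floor(8.6580) + 1 = 9

9 digits (base 10)


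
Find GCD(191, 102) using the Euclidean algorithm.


191 = 1 * 102 + 89
102 = 1 * 89 + 13
89 = 6 * 13 + 11
13 = 1 * 11 + 2
11 = 5 * 2 + 1
2 = 2 * 1 + 0
GCD = 1


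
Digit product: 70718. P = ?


7 × 0 × 7 × 1 × 8 = 0


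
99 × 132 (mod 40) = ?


99 × 132 = 13068
13068 mod 40 = 28


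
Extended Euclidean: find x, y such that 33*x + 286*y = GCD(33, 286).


Tabular extended Euclidean (each row: r = 33*s + 286*t):
r=33, s=1, t=0
r=286, s=0, t=1
q=0: r=33, s=1, t=0   [33*(1) + 286*(0) = 33]
q=8: r=22, s=-8, t=1   [33*(-8) + 286*(1) = 22]
q=1: r=11, s=9, t=-1   [33*(9) + 286*(-1) = 11]
q=2: r=0, s=-26, t=3   [33*(-26) + 286*(3) = 0]
GCD = 11; from the row with r=11: x=9, y=-1
Check: 33*(9) + 286*(-1) = 297 - 286 = 11

GCD = 11, x = 9, y = -1


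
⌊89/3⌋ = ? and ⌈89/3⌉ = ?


89/3 = 29.6667
floor = 29
ceil = 30

floor = 29, ceil = 30


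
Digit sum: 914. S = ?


9 + 1 + 4 = 14


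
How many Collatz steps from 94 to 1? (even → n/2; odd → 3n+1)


94 → 47 → 142 → 71 → 214 → 107 → 322 → 161 → 484 → 242 → 121 → 364 → 182 → 91 → 274 → 137 → 412 → 206 → 103 → 310 → 155 → 466 → 233 → 700 → 350 → 175 → 526 → 263 → 790 → 395 → 1186 → 593 → 1780 → 890 → 445 → 1336 → 668 → 334 → 167 → 502 → 251 → 754 → 377 → 1132 → 566 → 283 → 850 → 425 → 1276 → 638 → 319 → 958 → 479 → 1438 → 719 → 2158 → 1079 → 3238 → 1619 → 4858 → 2429 → 7288 → 3644 → 1822 → 911 → 2734 → 1367 → 4102 → 2051 → 6154 → 3077 → 9232 → 4616 → 2308 → 1154 → 577 → 1732 → 866 → 433 → 1300 → 650 → 325 → 976 → 488 → 244 → 122 → 61 → 184 → 92 → 46 → 23 → 70 → 35 → 106 → 53 → 160 → 80 → 40 → 20 → 10 → 5 → 16 → 8 → 4 → 2 → 1
Total steps = 105

105 steps


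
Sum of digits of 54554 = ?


5 + 4 + 5 + 5 + 4 = 23


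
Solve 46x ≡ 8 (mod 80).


GCD(46, 80) = 2 divides 8
Divide: 23x ≡ 4 (mod 40)
x ≡ 28 (mod 40)


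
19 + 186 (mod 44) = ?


19 + 186 = 205
205 mod 44 = 29


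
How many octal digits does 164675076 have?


164675076 in base 8 = 1164137004
Number of digits = 10

10 digits (base 8)


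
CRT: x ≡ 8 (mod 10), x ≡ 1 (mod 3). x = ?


M = 10*3 = 30
M1 = M/10 = 3, M2 = M/3 = 10
M1^(-1) mod 10 = 7, M2^(-1) mod 3 = 1
x = 8*3*7 + 1*10*1 = 178
178 mod 30 = 28
Check: 28 mod 10 = 8 ✓, 28 mod 3 = 1 ✓

x ≡ 28 (mod 30)


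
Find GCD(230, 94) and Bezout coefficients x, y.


Tabular extended Euclidean (each row: r = 230*s + 94*t):
r=230, s=1, t=0
r=94, s=0, t=1
q=2: r=42, s=1, t=-2   [230*(1) + 94*(-2) = 42]
q=2: r=10, s=-2, t=5   [230*(-2) + 94*(5) = 10]
q=4: r=2, s=9, t=-22   [230*(9) + 94*(-22) = 2]
q=5: r=0, s=-47, t=115   [230*(-47) + 94*(115) = 0]
GCD = 2; from the row with r=2: x=9, y=-22
Check: 230*(9) + 94*(-22) = 2070 - 2068 = 2

GCD = 2, x = 9, y = -22


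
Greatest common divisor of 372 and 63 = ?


372 = 5 * 63 + 57
63 = 1 * 57 + 6
57 = 9 * 6 + 3
6 = 2 * 3 + 0
GCD = 3


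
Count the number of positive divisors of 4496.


4496 = 2^4 × 281^1
d(4496) = (4+1) × (1+1) = 10

10 divisors


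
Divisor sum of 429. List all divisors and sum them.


Divisors of 429: 1, 3, 11, 13, 33, 39, 143, 429
Sum = 1 + 3 + 11 + 13 + 33 + 39 + 143 + 429 = 672

σ(429) = 672


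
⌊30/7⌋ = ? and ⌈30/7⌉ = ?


30/7 = 4.2857
floor = 4
ceil = 5

floor = 4, ceil = 5


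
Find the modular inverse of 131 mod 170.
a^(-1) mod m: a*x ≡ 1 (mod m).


Use the extended Euclidean algorithm on (170, 131); each row r = 170*s + 131*t:
r=170, s=1, t=0
r=131, s=0, t=1
q=1: r=39, s=1, t=-1   [170*(1) + 131*(-1) = 39]
q=3: r=14, s=-3, t=4   [170*(-3) + 131*(4) = 14]
q=2: r=11, s=7, t=-9   [170*(7) + 131*(-9) = 11]
q=1: r=3, s=-10, t=13   [170*(-10) + 131*(13) = 3]
q=3: r=2, s=37, t=-48   [170*(37) + 131*(-48) = 2]
q=1: r=1, s=-47, t=61   [170*(-47) + 131*(61) = 1]
q=2: r=0, s=131, t=-170   [170*(131) + 131*(-170) = 0]
GCD = 1 with t = 61, so 131*(61) ≡ 1 (mod 170)
Inverse = 61 mod 170 = 61
Check: 131 * 61 = 7991 ≡ 1 (mod 170)

131^(-1) ≡ 61 (mod 170)


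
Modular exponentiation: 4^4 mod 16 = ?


4^1 mod 16 = 4
4^2 mod 16 = 0
4^3 mod 16 = 0
4^4 mod 16 = 0


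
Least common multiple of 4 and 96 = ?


GCD(4, 96) = 4
LCM = 4*96/4 = 384/4 = 96

LCM = 96


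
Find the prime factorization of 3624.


3624 / 2 = 1812
1812 / 2 = 906
906 / 2 = 453
453 / 3 = 151
151 / 151 = 1
3624 = 2^3 × 3 × 151


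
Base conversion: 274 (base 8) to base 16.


274 (base 8) = 188 (decimal)
188 (decimal) = BC (base 16)


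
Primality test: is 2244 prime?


2244 / 2 = 1122 (exact division)
2244 is NOT prime.

No, 2244 is not prime


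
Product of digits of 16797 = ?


1 × 6 × 7 × 9 × 7 = 2646


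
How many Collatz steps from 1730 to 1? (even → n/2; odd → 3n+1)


1730 → 865 → 2596 → 1298 → 649 → 1948 → 974 → 487 → 1462 → 731 → 2194 → 1097 → 3292 → 1646 → 823 → 2470 → 1235 → 3706 → 1853 → 5560 → 2780 → 1390 → 695 → 2086 → 1043 → 3130 → 1565 → 4696 → 2348 → 1174 → 587 → 1762 → 881 → 2644 → 1322 → 661 → 1984 → 992 → 496 → 248 → 124 → 62 → 31 → 94 → 47 → 142 → 71 → 214 → 107 → 322 → 161 → 484 → 242 → 121 → 364 → 182 → 91 → 274 → 137 → 412 → 206 → 103 → 310 → 155 → 466 → 233 → 700 → 350 → 175 → 526 → 263 → 790 → 395 → 1186 → 593 → 1780 → 890 → 445 → 1336 → 668 → 334 → 167 → 502 → 251 → 754 → 377 → 1132 → 566 → 283 → 850 → 425 → 1276 → 638 → 319 → 958 → 479 → 1438 → 719 → 2158 → 1079 → 3238 → 1619 → 4858 → 2429 → 7288 → 3644 → 1822 → 911 → 2734 → 1367 → 4102 → 2051 → 6154 → 3077 → 9232 → 4616 → 2308 → 1154 → 577 → 1732 → 866 → 433 → 1300 → 650 → 325 → 976 → 488 → 244 → 122 → 61 → 184 → 92 → 46 → 23 → 70 → 35 → 106 → 53 → 160 → 80 → 40 → 20 → 10 → 5 → 16 → 8 → 4 → 2 → 1
Total steps = 148

148 steps


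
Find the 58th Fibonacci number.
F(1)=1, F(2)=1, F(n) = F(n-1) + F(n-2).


Sequence: 1, 1, 2, 3, 5, 8, 13, 21, 34, 55, 89, 144, 233, 377, 610, 987, 1597, 2584, 4181, 6765, 10946, 17711, 28657, 46368, 75025, 121393, 196418, 317811, 514229, 832040, 1346269, 2178309, 3524578, 5702887, 9227465, 14930352, 24157817, 39088169, 63245986, 102334155, 165580141, 267914296, 433494437, 701408733, 1134903170, 1836311903, 2971215073, 4807526976, 7778742049, 12586269025, 20365011074, 32951280099, 53316291173, 86267571272, 139583862445, 225851433717, 365435296162, 591286729879
F(58) = 591286729879


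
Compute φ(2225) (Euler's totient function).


2225 = 5^2 × 89
Prime factors: 5, 89
φ(2225) = 2225 × (1-1/5) × (1-1/89)
= 2225 × 4/5 × 88/89 = 1760

φ(2225) = 1760


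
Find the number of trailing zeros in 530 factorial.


floor(530/5) = 106
floor(530/25) = 21
floor(530/125) = 4
Total = 131

131 trailing zeros


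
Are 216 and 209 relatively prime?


Euclidean algorithm:
216 = 1 * 209 + 7
209 = 29 * 7 + 6
7 = 1 * 6 + 1
6 = 6 * 1 + 0
GCD(216, 209) = 1

Yes, coprime (GCD = 1)


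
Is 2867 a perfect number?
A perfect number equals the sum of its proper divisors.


Proper divisors of 2867: 1, 47, 61
Sum = 1 + 47 + 61 = 109

No, 2867 is not perfect (109 ≠ 2867)


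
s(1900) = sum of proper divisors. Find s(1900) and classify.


Proper divisors: 1, 2, 4, 5, 10, 19, 20, 25, 38, 50, 76, 95, 100, 190, 380, 475, 950
Sum = 1 + 2 + 4 + 5 + 10 + 19 + 20 + 25 + 38 + 50 + 76 + 95 + 100 + 190 + 380 + 475 + 950 = 2440
2440 > 1900 → abundant

s(1900) = 2440 (abundant)


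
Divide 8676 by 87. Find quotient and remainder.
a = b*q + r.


8676 = 87 * 99 + 63
Check: 8613 + 63 = 8676

q = 99, r = 63


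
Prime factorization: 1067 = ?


1067 / 11 = 97
97 / 97 = 1
1067 = 11 × 97


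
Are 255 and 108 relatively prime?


Euclidean algorithm:
255 = 2 * 108 + 39
108 = 2 * 39 + 30
39 = 1 * 30 + 9
30 = 3 * 9 + 3
9 = 3 * 3 + 0
GCD(255, 108) = 3

No, not coprime (GCD = 3)


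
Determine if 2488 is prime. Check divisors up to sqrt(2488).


2488 / 2 = 1244 (exact division)
2488 is NOT prime.

No, 2488 is not prime


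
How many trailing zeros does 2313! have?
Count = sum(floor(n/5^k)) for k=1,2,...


floor(2313/5) = 462
floor(2313/25) = 92
floor(2313/125) = 18
floor(2313/625) = 3
Total = 575

575 trailing zeros


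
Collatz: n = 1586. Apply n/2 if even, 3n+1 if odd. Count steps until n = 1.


1586 → 793 → 2380 → 1190 → 595 → 1786 → 893 → 2680 → 1340 → 670 → 335 → 1006 → 503 → 1510 → 755 → 2266 → 1133 → 3400 → 1700 → 850 → 425 → 1276 → 638 → 319 → 958 → 479 → 1438 → 719 → 2158 → 1079 → 3238 → 1619 → 4858 → 2429 → 7288 → 3644 → 1822 → 911 → 2734 → 1367 → 4102 → 2051 → 6154 → 3077 → 9232 → 4616 → 2308 → 1154 → 577 → 1732 → 866 → 433 → 1300 → 650 → 325 → 976 → 488 → 244 → 122 → 61 → 184 → 92 → 46 → 23 → 70 → 35 → 106 → 53 → 160 → 80 → 40 → 20 → 10 → 5 → 16 → 8 → 4 → 2 → 1
Total steps = 78

78 steps


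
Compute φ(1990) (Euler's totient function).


1990 = 2 × 5 × 199
Prime factors: 2, 5, 199
φ(1990) = 1990 × (1-1/2) × (1-1/5) × (1-1/199)
= 1990 × 1/2 × 4/5 × 198/199 = 792

φ(1990) = 792


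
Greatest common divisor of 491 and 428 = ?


491 = 1 * 428 + 63
428 = 6 * 63 + 50
63 = 1 * 50 + 13
50 = 3 * 13 + 11
13 = 1 * 11 + 2
11 = 5 * 2 + 1
2 = 2 * 1 + 0
GCD = 1


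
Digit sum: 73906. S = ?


7 + 3 + 9 + 0 + 6 = 25


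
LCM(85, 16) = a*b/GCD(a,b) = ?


GCD(85, 16) = 1
LCM = 85*16/1 = 1360/1 = 1360

LCM = 1360


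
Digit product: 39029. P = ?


3 × 9 × 0 × 2 × 9 = 0


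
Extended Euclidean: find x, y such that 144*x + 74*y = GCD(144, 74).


Tabular extended Euclidean (each row: r = 144*s + 74*t):
r=144, s=1, t=0
r=74, s=0, t=1
q=1: r=70, s=1, t=-1   [144*(1) + 74*(-1) = 70]
q=1: r=4, s=-1, t=2   [144*(-1) + 74*(2) = 4]
q=17: r=2, s=18, t=-35   [144*(18) + 74*(-35) = 2]
q=2: r=0, s=-37, t=72   [144*(-37) + 74*(72) = 0]
GCD = 2; from the row with r=2: x=18, y=-35
Check: 144*(18) + 74*(-35) = 2592 - 2590 = 2

GCD = 2, x = 18, y = -35


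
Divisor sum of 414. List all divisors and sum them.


Divisors of 414: 1, 2, 3, 6, 9, 18, 23, 46, 69, 138, 207, 414
Sum = 1 + 2 + 3 + 6 + 9 + 18 + 23 + 46 + 69 + 138 + 207 + 414 = 936

σ(414) = 936


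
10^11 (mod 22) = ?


10^1 mod 22 = 10
10^2 mod 22 = 12
10^3 mod 22 = 10
10^4 mod 22 = 12
10^5 mod 22 = 10
10^6 mod 22 = 12
10^7 mod 22 = 10
10^8 mod 22 = 12
10^9 mod 22 = 10
10^10 mod 22 = 12
10^11 mod 22 = 10


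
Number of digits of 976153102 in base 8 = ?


976153102 in base 8 = 7213565016
Number of digits = 10

10 digits (base 8)


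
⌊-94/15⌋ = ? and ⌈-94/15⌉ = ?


-94/15 = -6.2667
floor = -7
ceil = -6

floor = -7, ceil = -6


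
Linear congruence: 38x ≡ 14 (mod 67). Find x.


GCD(38, 67) = 1, unique solution
a^(-1) mod 67 = 30
x = 30 * 14 mod 67 = 18

x ≡ 18 (mod 67)


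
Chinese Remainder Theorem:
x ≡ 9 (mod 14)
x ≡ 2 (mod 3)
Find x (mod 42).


M = 14*3 = 42
M1 = M/14 = 3, M2 = M/3 = 14
M1^(-1) mod 14 = 5, M2^(-1) mod 3 = 2
x = 9*3*5 + 2*14*2 = 191
191 mod 42 = 23
Check: 23 mod 14 = 9 ✓, 23 mod 3 = 2 ✓

x ≡ 23 (mod 42)


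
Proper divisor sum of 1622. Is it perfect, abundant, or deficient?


Proper divisors: 1, 2, 811
Sum = 1 + 2 + 811 = 814
814 < 1622 → deficient

s(1622) = 814 (deficient)


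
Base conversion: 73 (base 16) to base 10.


73 (base 16) = 115 (decimal)
115 (decimal) = 115 (base 10)


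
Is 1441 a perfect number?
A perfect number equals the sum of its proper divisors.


Proper divisors of 1441: 1, 11, 131
Sum = 1 + 11 + 131 = 143

No, 1441 is not perfect (143 ≠ 1441)


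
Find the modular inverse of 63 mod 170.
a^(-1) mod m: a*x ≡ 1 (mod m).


Use the extended Euclidean algorithm on (170, 63); each row r = 170*s + 63*t:
r=170, s=1, t=0
r=63, s=0, t=1
q=2: r=44, s=1, t=-2   [170*(1) + 63*(-2) = 44]
q=1: r=19, s=-1, t=3   [170*(-1) + 63*(3) = 19]
q=2: r=6, s=3, t=-8   [170*(3) + 63*(-8) = 6]
q=3: r=1, s=-10, t=27   [170*(-10) + 63*(27) = 1]
q=6: r=0, s=63, t=-170   [170*(63) + 63*(-170) = 0]
GCD = 1 with t = 27, so 63*(27) ≡ 1 (mod 170)
Inverse = 27 mod 170 = 27
Check: 63 * 27 = 1701 ≡ 1 (mod 170)

63^(-1) ≡ 27 (mod 170)


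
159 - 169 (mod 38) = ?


159 - 169 = -10
-10 mod 38 = 28


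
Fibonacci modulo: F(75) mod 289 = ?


F(k) mod 289 for k=1..75:
1, 1, 2, 3, 5, 8, 13, 21, 34, 55, 89, 144, 233, 88, 32, 120, 152, 272, 135, 118, 253, 82, 46, 128, 174, 13, 187, 200, 98, 9, 107, 116, 223, 50, 273, 34, 18, 52, 70, 122, 192, 25, 217, 242, 170, 123, 4, 127, 131, 258, 100, 69, 169, 238, 118, 67, 185, 252, 148, 111, 259, 81, 51, 132, 183, 26, 209, 235, 155, 101, 256, 68, 35, 103, 138
F(75) mod 289 = 138


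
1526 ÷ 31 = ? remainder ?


1526 = 31 * 49 + 7
Check: 1519 + 7 = 1526

q = 49, r = 7


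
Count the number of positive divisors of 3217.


3217 = 3217^1
d(3217) = (1+1) = 2

2 divisors


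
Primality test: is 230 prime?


230 / 2 = 115 (exact division)
230 is NOT prime.

No, 230 is not prime


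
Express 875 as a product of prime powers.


875 / 5 = 175
175 / 5 = 35
35 / 5 = 7
7 / 7 = 1
875 = 5^3 × 7


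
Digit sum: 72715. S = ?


7 + 2 + 7 + 1 + 5 = 22


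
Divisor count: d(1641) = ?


1641 = 3^1 × 547^1
d(1641) = (1+1) × (1+1) = 4

4 divisors


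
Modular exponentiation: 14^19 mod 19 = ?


14^1 mod 19 = 14
14^2 mod 19 = 6
14^3 mod 19 = 8
14^4 mod 19 = 17
14^5 mod 19 = 10
14^6 mod 19 = 7
14^7 mod 19 = 3
14^8 mod 19 = 4
14^9 mod 19 = 18
14^10 mod 19 = 5
14^11 mod 19 = 13
14^12 mod 19 = 11
14^13 mod 19 = 2
14^14 mod 19 = 9
14^15 mod 19 = 12
14^16 mod 19 = 16
14^17 mod 19 = 15
14^18 mod 19 = 1
14^19 mod 19 = 14


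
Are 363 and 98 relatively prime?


Euclidean algorithm:
363 = 3 * 98 + 69
98 = 1 * 69 + 29
69 = 2 * 29 + 11
29 = 2 * 11 + 7
11 = 1 * 7 + 4
7 = 1 * 4 + 3
4 = 1 * 3 + 1
3 = 3 * 1 + 0
GCD(363, 98) = 1

Yes, coprime (GCD = 1)


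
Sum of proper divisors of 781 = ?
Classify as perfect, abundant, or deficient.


Proper divisors: 1, 11, 71
Sum = 1 + 11 + 71 = 83
83 < 781 → deficient

s(781) = 83 (deficient)


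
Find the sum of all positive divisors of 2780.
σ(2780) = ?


Divisors of 2780: 1, 2, 4, 5, 10, 20, 139, 278, 556, 695, 1390, 2780
Sum = 1 + 2 + 4 + 5 + 10 + 20 + 139 + 278 + 556 + 695 + 1390 + 2780 = 5880

σ(2780) = 5880


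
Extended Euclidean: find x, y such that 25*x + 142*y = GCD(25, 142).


Tabular extended Euclidean (each row: r = 25*s + 142*t):
r=25, s=1, t=0
r=142, s=0, t=1
q=0: r=25, s=1, t=0   [25*(1) + 142*(0) = 25]
q=5: r=17, s=-5, t=1   [25*(-5) + 142*(1) = 17]
q=1: r=8, s=6, t=-1   [25*(6) + 142*(-1) = 8]
q=2: r=1, s=-17, t=3   [25*(-17) + 142*(3) = 1]
q=8: r=0, s=142, t=-25   [25*(142) + 142*(-25) = 0]
GCD = 1; from the row with r=1: x=-17, y=3
Check: 25*(-17) + 142*(3) = -425 + 426 = 1

GCD = 1, x = -17, y = 3


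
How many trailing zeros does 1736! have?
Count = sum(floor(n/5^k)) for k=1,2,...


floor(1736/5) = 347
floor(1736/25) = 69
floor(1736/125) = 13
floor(1736/625) = 2
Total = 431

431 trailing zeros


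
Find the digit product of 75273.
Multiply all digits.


7 × 5 × 2 × 7 × 3 = 1470


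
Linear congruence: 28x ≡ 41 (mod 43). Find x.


GCD(28, 43) = 1, unique solution
a^(-1) mod 43 = 20
x = 20 * 41 mod 43 = 3

x ≡ 3 (mod 43)


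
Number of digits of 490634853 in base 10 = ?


490634853 has 9 digits in base 10
floor(log10(490634853)) + 1 = floor(8.6908) + 1 = 9

9 digits (base 10)


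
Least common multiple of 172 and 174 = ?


GCD(172, 174) = 2
LCM = 172*174/2 = 29928/2 = 14964

LCM = 14964


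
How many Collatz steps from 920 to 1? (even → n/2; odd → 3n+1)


920 → 460 → 230 → 115 → 346 → 173 → 520 → 260 → 130 → 65 → 196 → 98 → 49 → 148 → 74 → 37 → 112 → 56 → 28 → 14 → 7 → 22 → 11 → 34 → 17 → 52 → 26 → 13 → 40 → 20 → 10 → 5 → 16 → 8 → 4 → 2 → 1
Total steps = 36

36 steps


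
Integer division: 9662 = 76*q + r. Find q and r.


9662 = 76 * 127 + 10
Check: 9652 + 10 = 9662

q = 127, r = 10


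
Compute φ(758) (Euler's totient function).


758 = 2 × 379
Prime factors: 2, 379
φ(758) = 758 × (1-1/2) × (1-1/379)
= 758 × 1/2 × 378/379 = 378

φ(758) = 378


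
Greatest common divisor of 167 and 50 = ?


167 = 3 * 50 + 17
50 = 2 * 17 + 16
17 = 1 * 16 + 1
16 = 16 * 1 + 0
GCD = 1


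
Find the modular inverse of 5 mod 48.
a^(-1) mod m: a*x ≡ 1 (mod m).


Use the extended Euclidean algorithm on (48, 5); each row r = 48*s + 5*t:
r=48, s=1, t=0
r=5, s=0, t=1
q=9: r=3, s=1, t=-9   [48*(1) + 5*(-9) = 3]
q=1: r=2, s=-1, t=10   [48*(-1) + 5*(10) = 2]
q=1: r=1, s=2, t=-19   [48*(2) + 5*(-19) = 1]
q=2: r=0, s=-5, t=48   [48*(-5) + 5*(48) = 0]
GCD = 1 with t = -19, so 5*(-19) ≡ 1 (mod 48)
Inverse = -19 mod 48 = 29
Check: 5 * 29 = 145 ≡ 1 (mod 48)

5^(-1) ≡ 29 (mod 48)


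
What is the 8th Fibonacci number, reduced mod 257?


F(k) mod 257 for k=1..8:
1, 1, 2, 3, 5, 8, 13, 21
F(8) mod 257 = 21


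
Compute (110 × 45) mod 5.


110 × 45 = 4950
4950 mod 5 = 0


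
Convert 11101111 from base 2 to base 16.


11101111 (base 2) = 239 (decimal)
239 (decimal) = EF (base 16)


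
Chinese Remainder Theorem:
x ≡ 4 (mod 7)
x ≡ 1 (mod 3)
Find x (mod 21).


M = 7*3 = 21
M1 = M/7 = 3, M2 = M/3 = 7
M1^(-1) mod 7 = 5, M2^(-1) mod 3 = 1
x = 4*3*5 + 1*7*1 = 67
67 mod 21 = 4
Check: 4 mod 7 = 4 ✓, 4 mod 3 = 1 ✓

x ≡ 4 (mod 21)


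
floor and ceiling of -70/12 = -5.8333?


-70/12 = -5.8333
floor = -6
ceil = -5

floor = -6, ceil = -5


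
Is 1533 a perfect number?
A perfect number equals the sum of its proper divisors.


Proper divisors of 1533: 1, 3, 7, 21, 73, 219, 511
Sum = 1 + 3 + 7 + 21 + 73 + 219 + 511 = 835

No, 1533 is not perfect (835 ≠ 1533)


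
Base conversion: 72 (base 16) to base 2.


72 (base 16) = 114 (decimal)
114 (decimal) = 1110010 (base 2)


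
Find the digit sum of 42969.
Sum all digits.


4 + 2 + 9 + 6 + 9 = 30


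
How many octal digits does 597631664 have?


597631664 in base 8 = 4347621260
Number of digits = 10

10 digits (base 8)


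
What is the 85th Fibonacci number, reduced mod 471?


F(k) mod 471 for k=1..85:
1, 1, 2, 3, 5, 8, 13, 21, 34, 55, 89, 144, 233, 377, 139, 45, 184, 229, 413, 171, 113, 284, 397, 210, 136, 346, 11, 357, 368, 254, 151, 405, 85, 19, 104, 123, 227, 350, 106, 456, 91, 76, 167, 243, 410, 182, 121, 303, 424, 256, 209, 465, 203, 197, 400, 126, 55, 181, 236, 417, 182, 128, 310, 438, 277, 244, 50, 294, 344, 167, 40, 207, 247, 454, 230, 213, 443, 185, 157, 342, 28, 370, 398, 297, 224
F(85) mod 471 = 224


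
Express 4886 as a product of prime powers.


4886 / 2 = 2443
2443 / 7 = 349
349 / 349 = 1
4886 = 2 × 7 × 349


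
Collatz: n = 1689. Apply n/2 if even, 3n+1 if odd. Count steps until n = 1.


1689 → 5068 → 2534 → 1267 → 3802 → 1901 → 5704 → 2852 → 1426 → 713 → 2140 → 1070 → 535 → 1606 → 803 → 2410 → 1205 → 3616 → 1808 → 904 → 452 → 226 → 113 → 340 → 170 → 85 → 256 → 128 → 64 → 32 → 16 → 8 → 4 → 2 → 1
Total steps = 34

34 steps


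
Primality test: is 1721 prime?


Check divisors up to sqrt(1721) = 41.4849
No divisors found.
1721 is prime.

Yes, 1721 is prime


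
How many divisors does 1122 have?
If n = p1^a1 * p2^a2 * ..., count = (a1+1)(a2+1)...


1122 = 2^1 × 3^1 × 11^1 × 17^1
d(1122) = (1+1) × (1+1) × (1+1) × (1+1) = 16

16 divisors


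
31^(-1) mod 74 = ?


Use the extended Euclidean algorithm on (74, 31); each row r = 74*s + 31*t:
r=74, s=1, t=0
r=31, s=0, t=1
q=2: r=12, s=1, t=-2   [74*(1) + 31*(-2) = 12]
q=2: r=7, s=-2, t=5   [74*(-2) + 31*(5) = 7]
q=1: r=5, s=3, t=-7   [74*(3) + 31*(-7) = 5]
q=1: r=2, s=-5, t=12   [74*(-5) + 31*(12) = 2]
q=2: r=1, s=13, t=-31   [74*(13) + 31*(-31) = 1]
q=2: r=0, s=-31, t=74   [74*(-31) + 31*(74) = 0]
GCD = 1 with t = -31, so 31*(-31) ≡ 1 (mod 74)
Inverse = -31 mod 74 = 43
Check: 31 * 43 = 1333 ≡ 1 (mod 74)

31^(-1) ≡ 43 (mod 74)


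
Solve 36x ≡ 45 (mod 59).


GCD(36, 59) = 1, unique solution
a^(-1) mod 59 = 41
x = 41 * 45 mod 59 = 16

x ≡ 16 (mod 59)


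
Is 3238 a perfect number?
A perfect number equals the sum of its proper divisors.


Proper divisors of 3238: 1, 2, 1619
Sum = 1 + 2 + 1619 = 1622

No, 3238 is not perfect (1622 ≠ 3238)


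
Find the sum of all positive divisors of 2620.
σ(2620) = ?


Divisors of 2620: 1, 2, 4, 5, 10, 20, 131, 262, 524, 655, 1310, 2620
Sum = 1 + 2 + 4 + 5 + 10 + 20 + 131 + 262 + 524 + 655 + 1310 + 2620 = 5544

σ(2620) = 5544


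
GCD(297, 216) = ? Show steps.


297 = 1 * 216 + 81
216 = 2 * 81 + 54
81 = 1 * 54 + 27
54 = 2 * 27 + 0
GCD = 27


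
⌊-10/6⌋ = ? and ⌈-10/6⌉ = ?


-10/6 = -1.6667
floor = -2
ceil = -1

floor = -2, ceil = -1


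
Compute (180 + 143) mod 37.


180 + 143 = 323
323 mod 37 = 27


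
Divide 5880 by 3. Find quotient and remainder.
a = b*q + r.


5880 = 3 * 1960 + 0
Check: 5880 + 0 = 5880

q = 1960, r = 0


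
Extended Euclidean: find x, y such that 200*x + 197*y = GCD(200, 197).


Tabular extended Euclidean (each row: r = 200*s + 197*t):
r=200, s=1, t=0
r=197, s=0, t=1
q=1: r=3, s=1, t=-1   [200*(1) + 197*(-1) = 3]
q=65: r=2, s=-65, t=66   [200*(-65) + 197*(66) = 2]
q=1: r=1, s=66, t=-67   [200*(66) + 197*(-67) = 1]
q=2: r=0, s=-197, t=200   [200*(-197) + 197*(200) = 0]
GCD = 1; from the row with r=1: x=66, y=-67
Check: 200*(66) + 197*(-67) = 13200 - 13199 = 1

GCD = 1, x = 66, y = -67


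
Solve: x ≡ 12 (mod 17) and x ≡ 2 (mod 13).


M = 17*13 = 221
M1 = M/17 = 13, M2 = M/13 = 17
M1^(-1) mod 17 = 4, M2^(-1) mod 13 = 10
x = 12*13*4 + 2*17*10 = 964
964 mod 221 = 80
Check: 80 mod 17 = 12 ✓, 80 mod 13 = 2 ✓

x ≡ 80 (mod 221)


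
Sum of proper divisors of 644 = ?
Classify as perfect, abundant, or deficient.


Proper divisors: 1, 2, 4, 7, 14, 23, 28, 46, 92, 161, 322
Sum = 1 + 2 + 4 + 7 + 14 + 23 + 28 + 46 + 92 + 161 + 322 = 700
700 > 644 → abundant

s(644) = 700 (abundant)


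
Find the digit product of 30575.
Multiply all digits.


3 × 0 × 5 × 7 × 5 = 0


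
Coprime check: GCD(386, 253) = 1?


Euclidean algorithm:
386 = 1 * 253 + 133
253 = 1 * 133 + 120
133 = 1 * 120 + 13
120 = 9 * 13 + 3
13 = 4 * 3 + 1
3 = 3 * 1 + 0
GCD(386, 253) = 1

Yes, coprime (GCD = 1)


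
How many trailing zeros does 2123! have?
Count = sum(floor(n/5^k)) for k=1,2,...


floor(2123/5) = 424
floor(2123/25) = 84
floor(2123/125) = 16
floor(2123/625) = 3
Total = 527

527 trailing zeros


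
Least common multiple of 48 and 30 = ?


GCD(48, 30) = 6
LCM = 48*30/6 = 1440/6 = 240

LCM = 240


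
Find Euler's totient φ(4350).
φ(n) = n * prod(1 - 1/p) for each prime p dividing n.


4350 = 2 × 3 × 5^2 × 29
Prime factors: 2, 3, 5, 29
φ(4350) = 4350 × (1-1/2) × (1-1/3) × (1-1/5) × (1-1/29)
= 4350 × 1/2 × 2/3 × 4/5 × 28/29 = 1120

φ(4350) = 1120


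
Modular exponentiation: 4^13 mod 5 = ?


4^1 mod 5 = 4
4^2 mod 5 = 1
4^3 mod 5 = 4
4^4 mod 5 = 1
4^5 mod 5 = 4
4^6 mod 5 = 1
4^7 mod 5 = 4
4^8 mod 5 = 1
4^9 mod 5 = 4
4^10 mod 5 = 1
4^11 mod 5 = 4
4^12 mod 5 = 1
4^13 mod 5 = 4


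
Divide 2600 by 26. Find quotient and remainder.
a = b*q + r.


2600 = 26 * 100 + 0
Check: 2600 + 0 = 2600

q = 100, r = 0


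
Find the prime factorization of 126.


126 / 2 = 63
63 / 3 = 21
21 / 3 = 7
7 / 7 = 1
126 = 2 × 3^2 × 7


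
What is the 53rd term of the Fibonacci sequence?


Sequence: 1, 1, 2, 3, 5, 8, 13, 21, 34, 55, 89, 144, 233, 377, 610, 987, 1597, 2584, 4181, 6765, 10946, 17711, 28657, 46368, 75025, 121393, 196418, 317811, 514229, 832040, 1346269, 2178309, 3524578, 5702887, 9227465, 14930352, 24157817, 39088169, 63245986, 102334155, 165580141, 267914296, 433494437, 701408733, 1134903170, 1836311903, 2971215073, 4807526976, 7778742049, 12586269025, 20365011074, 32951280099, 53316291173
F(53) = 53316291173


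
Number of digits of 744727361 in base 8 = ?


744727361 in base 8 = 5430721501
Number of digits = 10

10 digits (base 8)


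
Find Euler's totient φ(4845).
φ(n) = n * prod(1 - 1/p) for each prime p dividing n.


4845 = 3 × 5 × 17 × 19
Prime factors: 3, 5, 17, 19
φ(4845) = 4845 × (1-1/3) × (1-1/5) × (1-1/17) × (1-1/19)
= 4845 × 2/3 × 4/5 × 16/17 × 18/19 = 2304

φ(4845) = 2304


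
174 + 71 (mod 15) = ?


174 + 71 = 245
245 mod 15 = 5


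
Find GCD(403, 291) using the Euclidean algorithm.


403 = 1 * 291 + 112
291 = 2 * 112 + 67
112 = 1 * 67 + 45
67 = 1 * 45 + 22
45 = 2 * 22 + 1
22 = 22 * 1 + 0
GCD = 1


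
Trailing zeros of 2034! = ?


floor(2034/5) = 406
floor(2034/25) = 81
floor(2034/125) = 16
floor(2034/625) = 3
Total = 506

506 trailing zeros


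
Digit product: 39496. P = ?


3 × 9 × 4 × 9 × 6 = 5832


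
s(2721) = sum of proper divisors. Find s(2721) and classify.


Proper divisors: 1, 3, 907
Sum = 1 + 3 + 907 = 911
911 < 2721 → deficient

s(2721) = 911 (deficient)


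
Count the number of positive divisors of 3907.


3907 = 3907^1
d(3907) = (1+1) = 2

2 divisors


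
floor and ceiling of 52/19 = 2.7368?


52/19 = 2.7368
floor = 2
ceil = 3

floor = 2, ceil = 3


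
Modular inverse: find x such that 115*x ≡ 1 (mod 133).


Use the extended Euclidean algorithm on (133, 115); each row r = 133*s + 115*t:
r=133, s=1, t=0
r=115, s=0, t=1
q=1: r=18, s=1, t=-1   [133*(1) + 115*(-1) = 18]
q=6: r=7, s=-6, t=7   [133*(-6) + 115*(7) = 7]
q=2: r=4, s=13, t=-15   [133*(13) + 115*(-15) = 4]
q=1: r=3, s=-19, t=22   [133*(-19) + 115*(22) = 3]
q=1: r=1, s=32, t=-37   [133*(32) + 115*(-37) = 1]
q=3: r=0, s=-115, t=133   [133*(-115) + 115*(133) = 0]
GCD = 1 with t = -37, so 115*(-37) ≡ 1 (mod 133)
Inverse = -37 mod 133 = 96
Check: 115 * 96 = 11040 ≡ 1 (mod 133)

115^(-1) ≡ 96 (mod 133)


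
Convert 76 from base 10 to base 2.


76 (base 10) = 76 (decimal)
76 (decimal) = 1001100 (base 2)


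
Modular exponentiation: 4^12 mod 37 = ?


4^1 mod 37 = 4
4^2 mod 37 = 16
4^3 mod 37 = 27
4^4 mod 37 = 34
4^5 mod 37 = 25
4^6 mod 37 = 26
4^7 mod 37 = 30
4^8 mod 37 = 9
4^9 mod 37 = 36
4^10 mod 37 = 33
4^11 mod 37 = 21
4^12 mod 37 = 10


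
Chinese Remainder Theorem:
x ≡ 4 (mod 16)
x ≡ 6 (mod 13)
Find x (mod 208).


M = 16*13 = 208
M1 = M/16 = 13, M2 = M/13 = 16
M1^(-1) mod 16 = 5, M2^(-1) mod 13 = 9
x = 4*13*5 + 6*16*9 = 1124
1124 mod 208 = 84
Check: 84 mod 16 = 4 ✓, 84 mod 13 = 6 ✓

x ≡ 84 (mod 208)


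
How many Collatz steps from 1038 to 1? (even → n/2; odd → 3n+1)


1038 → 519 → 1558 → 779 → 2338 → 1169 → 3508 → 1754 → 877 → 2632 → 1316 → 658 → 329 → 988 → 494 → 247 → 742 → 371 → 1114 → 557 → 1672 → 836 → 418 → 209 → 628 → 314 → 157 → 472 → 236 → 118 → 59 → 178 → 89 → 268 → 134 → 67 → 202 → 101 → 304 → 152 → 76 → 38 → 19 → 58 → 29 → 88 → 44 → 22 → 11 → 34 → 17 → 52 → 26 → 13 → 40 → 20 → 10 → 5 → 16 → 8 → 4 → 2 → 1
Total steps = 62

62 steps


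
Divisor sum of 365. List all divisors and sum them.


Divisors of 365: 1, 5, 73, 365
Sum = 1 + 5 + 73 + 365 = 444

σ(365) = 444


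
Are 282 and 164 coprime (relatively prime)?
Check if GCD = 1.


Euclidean algorithm:
282 = 1 * 164 + 118
164 = 1 * 118 + 46
118 = 2 * 46 + 26
46 = 1 * 26 + 20
26 = 1 * 20 + 6
20 = 3 * 6 + 2
6 = 3 * 2 + 0
GCD(282, 164) = 2

No, not coprime (GCD = 2)


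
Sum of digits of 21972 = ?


2 + 1 + 9 + 7 + 2 = 21


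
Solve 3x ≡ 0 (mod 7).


GCD(3, 7) = 1, unique solution
a^(-1) mod 7 = 5
x = 5 * 0 mod 7 = 0

x ≡ 0 (mod 7)


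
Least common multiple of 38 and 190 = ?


GCD(38, 190) = 38
LCM = 38*190/38 = 7220/38 = 190

LCM = 190


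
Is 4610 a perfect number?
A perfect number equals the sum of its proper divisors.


Proper divisors of 4610: 1, 2, 5, 10, 461, 922, 2305
Sum = 1 + 2 + 5 + 10 + 461 + 922 + 2305 = 3706

No, 4610 is not perfect (3706 ≠ 4610)


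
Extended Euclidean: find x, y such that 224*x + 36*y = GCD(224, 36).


Tabular extended Euclidean (each row: r = 224*s + 36*t):
r=224, s=1, t=0
r=36, s=0, t=1
q=6: r=8, s=1, t=-6   [224*(1) + 36*(-6) = 8]
q=4: r=4, s=-4, t=25   [224*(-4) + 36*(25) = 4]
q=2: r=0, s=9, t=-56   [224*(9) + 36*(-56) = 0]
GCD = 4; from the row with r=4: x=-4, y=25
Check: 224*(-4) + 36*(25) = -896 + 900 = 4

GCD = 4, x = -4, y = 25


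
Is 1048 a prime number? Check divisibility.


1048 / 2 = 524 (exact division)
1048 is NOT prime.

No, 1048 is not prime


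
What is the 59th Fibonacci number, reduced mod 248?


F(k) mod 248 for k=1..59:
1, 1, 2, 3, 5, 8, 13, 21, 34, 55, 89, 144, 233, 129, 114, 243, 109, 104, 213, 69, 34, 103, 137, 240, 129, 121, 2, 123, 125, 0, 125, 125, 2, 127, 129, 8, 137, 145, 34, 179, 213, 144, 109, 5, 114, 119, 233, 104, 89, 193, 34, 227, 13, 240, 5, 245, 2, 247, 1
F(59) mod 248 = 1


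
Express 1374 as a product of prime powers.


1374 / 2 = 687
687 / 3 = 229
229 / 229 = 1
1374 = 2 × 3 × 229


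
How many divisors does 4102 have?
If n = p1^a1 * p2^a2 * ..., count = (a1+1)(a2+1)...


4102 = 2^1 × 7^1 × 293^1
d(4102) = (1+1) × (1+1) × (1+1) = 8

8 divisors


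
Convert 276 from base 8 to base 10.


276 (base 8) = 190 (decimal)
190 (decimal) = 190 (base 10)


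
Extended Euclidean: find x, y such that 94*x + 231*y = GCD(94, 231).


Tabular extended Euclidean (each row: r = 94*s + 231*t):
r=94, s=1, t=0
r=231, s=0, t=1
q=0: r=94, s=1, t=0   [94*(1) + 231*(0) = 94]
q=2: r=43, s=-2, t=1   [94*(-2) + 231*(1) = 43]
q=2: r=8, s=5, t=-2   [94*(5) + 231*(-2) = 8]
q=5: r=3, s=-27, t=11   [94*(-27) + 231*(11) = 3]
q=2: r=2, s=59, t=-24   [94*(59) + 231*(-24) = 2]
q=1: r=1, s=-86, t=35   [94*(-86) + 231*(35) = 1]
q=2: r=0, s=231, t=-94   [94*(231) + 231*(-94) = 0]
GCD = 1; from the row with r=1: x=-86, y=35
Check: 94*(-86) + 231*(35) = -8084 + 8085 = 1

GCD = 1, x = -86, y = 35


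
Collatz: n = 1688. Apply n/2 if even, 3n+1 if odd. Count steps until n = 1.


1688 → 844 → 422 → 211 → 634 → 317 → 952 → 476 → 238 → 119 → 358 → 179 → 538 → 269 → 808 → 404 → 202 → 101 → 304 → 152 → 76 → 38 → 19 → 58 → 29 → 88 → 44 → 22 → 11 → 34 → 17 → 52 → 26 → 13 → 40 → 20 → 10 → 5 → 16 → 8 → 4 → 2 → 1
Total steps = 42

42 steps


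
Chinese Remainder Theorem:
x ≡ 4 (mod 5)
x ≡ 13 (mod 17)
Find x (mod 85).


M = 5*17 = 85
M1 = M/5 = 17, M2 = M/17 = 5
M1^(-1) mod 5 = 3, M2^(-1) mod 17 = 7
x = 4*17*3 + 13*5*7 = 659
659 mod 85 = 64
Check: 64 mod 5 = 4 ✓, 64 mod 17 = 13 ✓

x ≡ 64 (mod 85)


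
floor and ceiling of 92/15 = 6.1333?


92/15 = 6.1333
floor = 6
ceil = 7

floor = 6, ceil = 7


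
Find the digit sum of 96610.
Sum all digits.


9 + 6 + 6 + 1 + 0 = 22


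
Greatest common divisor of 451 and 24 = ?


451 = 18 * 24 + 19
24 = 1 * 19 + 5
19 = 3 * 5 + 4
5 = 1 * 4 + 1
4 = 4 * 1 + 0
GCD = 1


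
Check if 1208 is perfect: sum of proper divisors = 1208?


Proper divisors of 1208: 1, 2, 4, 8, 151, 302, 604
Sum = 1 + 2 + 4 + 8 + 151 + 302 + 604 = 1072

No, 1208 is not perfect (1072 ≠ 1208)


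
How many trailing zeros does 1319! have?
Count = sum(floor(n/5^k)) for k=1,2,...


floor(1319/5) = 263
floor(1319/25) = 52
floor(1319/125) = 10
floor(1319/625) = 2
Total = 327

327 trailing zeros


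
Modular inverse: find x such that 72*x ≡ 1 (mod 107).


Use the extended Euclidean algorithm on (107, 72); each row r = 107*s + 72*t:
r=107, s=1, t=0
r=72, s=0, t=1
q=1: r=35, s=1, t=-1   [107*(1) + 72*(-1) = 35]
q=2: r=2, s=-2, t=3   [107*(-2) + 72*(3) = 2]
q=17: r=1, s=35, t=-52   [107*(35) + 72*(-52) = 1]
q=2: r=0, s=-72, t=107   [107*(-72) + 72*(107) = 0]
GCD = 1 with t = -52, so 72*(-52) ≡ 1 (mod 107)
Inverse = -52 mod 107 = 55
Check: 72 * 55 = 3960 ≡ 1 (mod 107)

72^(-1) ≡ 55 (mod 107)


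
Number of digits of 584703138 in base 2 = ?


584703138 in base 2 = 100010110110011101110010100010
Number of digits = 30

30 digits (base 2)


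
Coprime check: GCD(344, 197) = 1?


Euclidean algorithm:
344 = 1 * 197 + 147
197 = 1 * 147 + 50
147 = 2 * 50 + 47
50 = 1 * 47 + 3
47 = 15 * 3 + 2
3 = 1 * 2 + 1
2 = 2 * 1 + 0
GCD(344, 197) = 1

Yes, coprime (GCD = 1)


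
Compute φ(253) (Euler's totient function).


253 = 11 × 23
Prime factors: 11, 23
φ(253) = 253 × (1-1/11) × (1-1/23)
= 253 × 10/11 × 22/23 = 220

φ(253) = 220


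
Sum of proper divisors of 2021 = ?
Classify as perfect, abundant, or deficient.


Proper divisors: 1, 43, 47
Sum = 1 + 43 + 47 = 91
91 < 2021 → deficient

s(2021) = 91 (deficient)


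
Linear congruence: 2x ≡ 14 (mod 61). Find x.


GCD(2, 61) = 1, unique solution
a^(-1) mod 61 = 31
x = 31 * 14 mod 61 = 7

x ≡ 7 (mod 61)


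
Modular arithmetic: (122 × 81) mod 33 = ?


122 × 81 = 9882
9882 mod 33 = 15


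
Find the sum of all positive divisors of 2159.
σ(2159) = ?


Divisors of 2159: 1, 17, 127, 2159
Sum = 1 + 17 + 127 + 2159 = 2304

σ(2159) = 2304


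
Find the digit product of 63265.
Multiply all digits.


6 × 3 × 2 × 6 × 5 = 1080


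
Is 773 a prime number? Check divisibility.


Check divisors up to sqrt(773) = 27.8029
No divisors found.
773 is prime.

Yes, 773 is prime


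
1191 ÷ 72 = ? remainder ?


1191 = 72 * 16 + 39
Check: 1152 + 39 = 1191

q = 16, r = 39


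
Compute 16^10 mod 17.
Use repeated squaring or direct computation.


16^1 mod 17 = 16
16^2 mod 17 = 1
16^3 mod 17 = 16
16^4 mod 17 = 1
16^5 mod 17 = 16
16^6 mod 17 = 1
16^7 mod 17 = 16
16^8 mod 17 = 1
16^9 mod 17 = 16
16^10 mod 17 = 1
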